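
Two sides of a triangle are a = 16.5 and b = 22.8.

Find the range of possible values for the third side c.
Triangle inequality: |a − b| < c < a + b
|a − b| = |16.5 − 22.8| = 6.3
a + b = 16.5 + 22.8 = 39.3

6.3 < c < 39.3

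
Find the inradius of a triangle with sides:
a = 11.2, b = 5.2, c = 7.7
r = Area/s where s is the semi-perimeter.
s = (11.2 + 5.2 + 7.7)/2 = 24.1/2 = 12.05
Area = √(s(s−a)(s−b)(s−c)) = √(12.05·0.85·6.85·4.35) ≈ √305.201 ≈ 17.47
r ≈ 17.47/12.05 ≈ 1.44979

r = 1.45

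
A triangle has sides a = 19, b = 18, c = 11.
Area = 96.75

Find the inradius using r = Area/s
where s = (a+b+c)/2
s = (19 + 18 + 11)/2 = 48/2 = 24
r = Area/s = 96.75/24 ≈ 4.03125

r = 4.031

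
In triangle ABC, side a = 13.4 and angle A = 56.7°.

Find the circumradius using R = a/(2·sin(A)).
R = a/(2·sin(A)) = 13.4/(2·sin(56.7°))
sin(56.7°) ≈ 0.835807
R ≈ 13.4/(2·0.835807) = 13.4/1.67161 ≈ 8.0162

R = 8.016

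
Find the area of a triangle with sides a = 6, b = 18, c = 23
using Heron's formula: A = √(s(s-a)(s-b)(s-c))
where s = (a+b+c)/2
s = (6 + 18 + 23)/2 = 47/2 = 23.5
s − a = 17.5, s − b = 5.5, s − c = 0.5
s(s−a)(s−b)(s−c) = 23.5·17.5·5.5·0.5 = 1130.9375
Area = √1130.9375 ≈ 33.6294

s = 23.5, Area = 33.63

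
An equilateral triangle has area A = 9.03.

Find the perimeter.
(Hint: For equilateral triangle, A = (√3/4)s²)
A = (√3/4)s²  ⇒  s² = 4A/√3 = 4·9.03/√3 = 36.12/1.73205 ≈ 20.8539
s ≈ √20.8539 ≈ 4.56661
Perimeter = 3s ≈ 3·4.56661 ≈ 13.6998

Perimeter = 13.7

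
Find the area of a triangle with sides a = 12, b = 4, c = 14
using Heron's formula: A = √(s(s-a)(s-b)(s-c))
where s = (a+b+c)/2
s = (12 + 4 + 14)/2 = 30/2 = 15
s − a = 3, s − b = 11, s − c = 1
s(s−a)(s−b)(s−c) = 15·3·11·1 = 495
Area = √495 ≈ 22.2486

s = 15.0, Area = 22.25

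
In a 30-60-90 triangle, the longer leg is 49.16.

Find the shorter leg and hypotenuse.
In a 30-60-90 triangle the sides are in ratio 1 : √3 : 2, so short leg = long leg/√3 and hypotenuse = 2·(short leg).
Short leg = 49.16/√3 ≈ 49.16/1.73205 ≈ 28.3825
Hypotenuse = 2·28.3825 ≈ 56.7651

Short leg = 28.38, Hypotenuse = 56.77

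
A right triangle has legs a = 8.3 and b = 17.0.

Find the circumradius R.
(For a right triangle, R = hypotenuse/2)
Hypotenuse c = √(a² + b²) = √(68.89 + 289) = √357.89 ≈ 18.918
R = c/2 ≈ 18.918/2 ≈ 9.45899

R = 9.459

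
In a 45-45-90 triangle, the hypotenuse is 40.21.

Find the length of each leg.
In a 45-45-90 triangle hypotenuse = leg·√2, so leg = hypotenuse/√2.
Leg = 40.21/√2 ≈ 40.21/1.41421 ≈ 28.4328

Each leg = 28.43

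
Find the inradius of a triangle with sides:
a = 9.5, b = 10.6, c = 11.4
r = Area/s where s is the semi-perimeter.
s = (9.5 + 10.6 + 11.4)/2 = 31.5/2 = 15.75
Area = √(s(s−a)(s−b)(s−c)) = √(15.75·6.25·5.15·4.35) ≈ √2205.25 ≈ 46.96
r ≈ 46.96/15.75 ≈ 2.98159

r = 2.982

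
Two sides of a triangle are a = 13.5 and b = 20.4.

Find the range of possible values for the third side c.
Triangle inequality: |a − b| < c < a + b
|a − b| = |13.5 − 20.4| = 6.9
a + b = 13.5 + 20.4 = 33.9

6.9 < c < 33.9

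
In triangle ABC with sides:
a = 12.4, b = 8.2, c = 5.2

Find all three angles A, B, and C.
Law of cosines for each angle (a² = 153.76, b² = 67.24, c² = 27.04):
cos(A) = (b² + c² − a²)/(2bc) = (67.24 + 27.04 − 153.76)/(2·8.2·5.2) = -59.48/85.28 ≈ -0.697467  ⇒  A ≈ 134.224°
cos(B) = (a² + c² − b²)/(2ac) = (153.76 + 27.04 − 67.24)/(2·12.4·5.2) = 113.56/128.96 ≈ 0.880583  ⇒  B ≈ 28.2872°
cos(C) = (a² + b² − c²)/(2ab) = (153.76 + 67.24 − 27.04)/(2·12.4·8.2) = 193.96/203.36 ≈ 0.953777  ⇒  C ≈ 17.4886°
Check: A + B + C ≈ 180°

A = 134.2°, B = 28.29°, C = 17.49°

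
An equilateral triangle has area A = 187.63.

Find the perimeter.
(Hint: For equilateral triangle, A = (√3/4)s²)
A = (√3/4)s²  ⇒  s² = 4A/√3 = 4·187.63/√3 = 750.52/1.73205 ≈ 433.313
s ≈ √433.313 ≈ 20.8162
Perimeter = 3s ≈ 3·20.8162 ≈ 62.4485

Perimeter = 62.45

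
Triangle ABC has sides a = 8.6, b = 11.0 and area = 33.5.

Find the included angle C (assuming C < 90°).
Area = ½·a·b·sin(C)  ⇒  sin(C) = 2·Area/(a·b) = 2·33.5/(8.6·11.0) = 67/94.6 ≈ 0.708245
C = arcsin(0.708245) ≈ 45.0923° (taking the acute solution since C < 90°)

C = 45.09°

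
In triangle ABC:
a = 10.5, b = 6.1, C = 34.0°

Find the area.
Two sides and the included angle (SAS): A = ½·a·b·sin(C) = ½·10.5·6.1·sin(34.0°)
sin(34.0°) ≈ 0.559193
A ≈ ½·64.05·0.559193 = 32.025·0.559193 ≈ 17.9082

Area = 17.91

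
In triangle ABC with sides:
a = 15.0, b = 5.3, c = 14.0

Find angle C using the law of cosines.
c² = a² + b² − 2ab·cos(C)  ⇒  cos(C) = (a² + b² − c²)/(2ab)
cos(C) = (15.0² + 5.3² − 14.0²)/(2·15.0·5.3) = (225 + 28.09 − 196)/159 = 57.09/159 ≈ 0.359057
C = arccos(0.359057) ≈ 68.9577°

C = 68.96°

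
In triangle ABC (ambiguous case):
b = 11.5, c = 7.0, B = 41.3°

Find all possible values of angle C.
b/sin(B) = c/sin(C)  ⇒  sin(C) = c·sin(B)/b = 7.0·sin(41.3°)/11.5
sin(41.3°) ≈ 0.660002
sin(C) ≈ 7.0·0.660002/11.5 ≈ 4.62001/11.5 ≈ 0.40174
Candidate 1: C₁ = arcsin(0.40174) ≈ 23.687°  →  A = 180° − 41.3° − 23.687° ≈ 115.013° > 0, valid
Candidate 2: C₂ = 180° − C₁ ≈ 156.313°  →  A = 180° − 41.3° − 156.313° ≈ -17.613° ≤ 0, not a valid triangle

C = 23.69° (one solution)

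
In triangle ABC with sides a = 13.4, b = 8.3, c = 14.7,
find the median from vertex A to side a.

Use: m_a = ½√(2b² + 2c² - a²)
m_a = ½√(2·8.3² + 2·14.7² − 13.4²) = ½√(2·68.89 + 2·216.09 − 179.56) = ½√(137.78 + 432.18 − 179.56) = ½√390.4
√390.4 ≈ 19.7585, so m_a ≈ 9.87927

m_a = 9.879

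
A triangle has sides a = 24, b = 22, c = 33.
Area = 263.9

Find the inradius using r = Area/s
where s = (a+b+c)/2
s = (24 + 22 + 33)/2 = 79/2 = 39.5
r = Area/s = 263.9/39.5 ≈ 6.68101

r = 6.681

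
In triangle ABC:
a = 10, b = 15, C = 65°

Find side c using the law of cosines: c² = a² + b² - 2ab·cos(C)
c² = 10² + 15² − 2·10·15·cos(65°)
cos(65°) ≈ 0.422618
c² ≈ 100 + 225 − 300·(0.422618) ≈ 325 − 126.785 ≈ 198.215
c ≈ √198.215 ≈ 14.0789

c = 14.08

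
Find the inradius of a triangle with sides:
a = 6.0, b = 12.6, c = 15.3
r = Area/s where s is the semi-perimeter.
s = (6.0 + 12.6 + 15.3)/2 = 33.9/2 = 16.95
Area = √(s(s−a)(s−b)(s−c)) = √(16.95·10.95·4.35·1.65) ≈ √1332.16 ≈ 36.4988
r ≈ 36.4988/16.95 ≈ 2.15332

r = 2.153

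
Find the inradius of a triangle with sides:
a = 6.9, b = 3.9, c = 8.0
r = Area/s where s is the semi-perimeter.
s = (6.9 + 3.9 + 8.0)/2 = 18.8/2 = 9.4
Area = √(s(s−a)(s−b)(s−c)) = √(9.4·2.5·5.5·1.4) ≈ √180.95 ≈ 13.4518
r ≈ 13.4518/9.4 ≈ 1.43104

r = 1.431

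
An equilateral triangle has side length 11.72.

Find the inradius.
r = Area/s with s the semi-perimeter.
Area = (√3/4)·11.72² = (√3/4)·137.3584 ≈ 0.433013·137.3584 ≈ 59.4779
s = 3·11.72/2 = 17.58
r ≈ 59.4779/17.58 ≈ 3.38327
(Equivalently r = side/(2√3) = 11.72/3.4641 ≈ 3.38327.)

r = 3.383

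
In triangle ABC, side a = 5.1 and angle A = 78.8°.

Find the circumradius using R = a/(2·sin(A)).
R = a/(2·sin(A)) = 5.1/(2·sin(78.8°))
sin(78.8°) ≈ 0.980955
R ≈ 5.1/(2·0.980955) = 5.1/1.96191 ≈ 2.59951

R = 2.6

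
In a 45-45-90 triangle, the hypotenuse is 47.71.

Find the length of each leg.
In a 45-45-90 triangle hypotenuse = leg·√2, so leg = hypotenuse/√2.
Leg = 47.71/√2 ≈ 47.71/1.41421 ≈ 33.7361

Each leg = 33.74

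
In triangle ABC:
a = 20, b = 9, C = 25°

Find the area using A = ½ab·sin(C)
A = ½·a·b·sin(C) = ½·20·9·sin(25°)
sin(25°) ≈ 0.422618
A ≈ ½·180·0.422618 = 90·0.422618 ≈ 38.0356

Area = 38.04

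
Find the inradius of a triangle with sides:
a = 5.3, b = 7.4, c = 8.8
r = Area/s where s is the semi-perimeter.
s = (5.3 + 7.4 + 8.8)/2 = 21.5/2 = 10.75
Area = √(s(s−a)(s−b)(s−c)) = √(10.75·5.45·3.35·1.95) ≈ √382.723 ≈ 19.5633
r ≈ 19.5633/10.75 ≈ 1.81984

r = 1.82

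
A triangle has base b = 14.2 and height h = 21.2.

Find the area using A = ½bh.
A = ½·b·h = ½·14.2·21.2 = ½·301.04 = 150.52

Area = 150.52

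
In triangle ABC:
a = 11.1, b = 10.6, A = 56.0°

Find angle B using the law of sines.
a/sin(A) = b/sin(B)  ⇒  sin(B) = b·sin(A)/a = 10.6·sin(56.0°)/11.1
sin(56.0°) ≈ 0.829038
sin(B) ≈ 10.6·0.829038/11.1 ≈ 8.7878/11.1 ≈ 0.791694
B = arcsin(0.791694) ≈ 52.3441°
(Since b ≤ a we need B ≤ A, so the obtuse alternative 180° − 52.3441° ≈ 127.656° is rejected.)

B = 52.34°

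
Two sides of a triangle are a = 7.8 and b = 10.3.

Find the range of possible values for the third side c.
Triangle inequality: |a − b| < c < a + b
|a − b| = |7.8 − 10.3| = 2.5
a + b = 7.8 + 10.3 = 18.1

2.5 < c < 18.1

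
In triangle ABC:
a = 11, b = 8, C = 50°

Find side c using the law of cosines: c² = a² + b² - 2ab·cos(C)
c² = 11² + 8² − 2·11·8·cos(50°)
cos(50°) ≈ 0.642788
c² ≈ 121 + 64 − 176·(0.642788) ≈ 185 − 113.131 ≈ 71.8694
c ≈ √71.8694 ≈ 8.47758

c = 8.478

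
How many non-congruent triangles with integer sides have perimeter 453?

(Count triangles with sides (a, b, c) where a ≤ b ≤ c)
Let a ≤ b ≤ c with a + b + c = 453. The only binding inequality is a + b > c, i.e. 453 − c > c, so c < 453/2; and c ≥ 453/3 since c is the largest side.
So 151 ≤ c ≤ 226. For each c, b runs from ⌈(453 − c)/2⌉ up to c (then a = 453 − b − c satisfies 1 ≤ a ≤ b automatically), giving c − ⌈(453 − c)/2⌉ + 1 choices.
Summing over c: 1 + 2 + 4 + 5 + … + 112 + 113  (76 terms, c = 151, …, 226) = 4332
Check (closed form: nearest integer to p²/48 for even p, (p+3)²/48 for odd p): (453+3)²/48 = 456²/48 = 207936/48 ≈ 4332.00 → 4332

4332 triangles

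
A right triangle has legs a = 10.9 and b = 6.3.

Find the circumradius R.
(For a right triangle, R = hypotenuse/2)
Hypotenuse c = √(a² + b²) = √(118.81 + 39.69) = √158.5 ≈ 12.5897
R = c/2 ≈ 12.5897/2 ≈ 6.29484

R = 6.295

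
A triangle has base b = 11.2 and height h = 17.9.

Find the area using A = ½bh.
A = ½·b·h = ½·11.2·17.9 = ½·200.48 = 100.24

Area = 100.24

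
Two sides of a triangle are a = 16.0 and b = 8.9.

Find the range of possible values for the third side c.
Triangle inequality: |a − b| < c < a + b
|a − b| = |16.0 − 8.9| = 7.1
a + b = 16.0 + 8.9 = 24.9

7.1 < c < 24.9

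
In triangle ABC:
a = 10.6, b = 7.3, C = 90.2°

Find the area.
Two sides and the included angle (SAS): A = ½·a·b·sin(C) = ½·10.6·7.3·sin(90.2°)
sin(90.2°) ≈ 0.999994
A ≈ ½·77.38·0.999994 = 38.69·0.999994 ≈ 38.6898

Area = 38.69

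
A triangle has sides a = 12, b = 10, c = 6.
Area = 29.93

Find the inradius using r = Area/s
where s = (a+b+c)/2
s = (12 + 10 + 6)/2 = 28/2 = 14
r = Area/s = 29.93/14 ≈ 2.13786

r = 2.138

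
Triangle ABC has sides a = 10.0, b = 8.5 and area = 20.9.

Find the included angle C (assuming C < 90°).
Area = ½·a·b·sin(C)  ⇒  sin(C) = 2·Area/(a·b) = 2·20.9/(10.0·8.5) = 41.8/85 ≈ 0.491765
C = arcsin(0.491765) ≈ 29.4566° (taking the acute solution since C < 90°)

C = 29.46°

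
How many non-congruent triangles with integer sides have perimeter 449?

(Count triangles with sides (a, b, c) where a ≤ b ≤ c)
Let a ≤ b ≤ c with a + b + c = 449. The only binding inequality is a + b > c, i.e. 449 − c > c, so c < 449/2; and c ≥ 449/3 since c is the largest side.
So 150 ≤ c ≤ 224. For each c, b runs from ⌈(449 − c)/2⌉ up to c (then a = 449 − b − c satisfies 1 ≤ a ≤ b automatically), giving c − ⌈(449 − c)/2⌉ + 1 choices.
Summing over c: 1 + 3 + 4 + 6 + … + 111 + 112  (75 terms, c = 150, …, 224) = 4256
Check (closed form: nearest integer to p²/48 for even p, (p+3)²/48 for odd p): (449+3)²/48 = 452²/48 = 204304/48 ≈ 4256.33 → 4256

4256 triangles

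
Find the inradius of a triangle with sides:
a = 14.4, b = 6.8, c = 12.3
r = Area/s where s is the semi-perimeter.
s = (14.4 + 6.8 + 12.3)/2 = 33.5/2 = 16.75
Area = √(s(s−a)(s−b)(s−c)) = √(16.75·2.35·9.95·4.45) ≈ √1742.87 ≈ 41.7477
r ≈ 41.7477/16.75 ≈ 2.4924

r = 2.492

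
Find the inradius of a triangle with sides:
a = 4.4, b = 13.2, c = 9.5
r = Area/s where s is the semi-perimeter.
s = (4.4 + 13.2 + 9.5)/2 = 27.1/2 = 13.55
Area = √(s(s−a)(s−b)(s−c)) = √(13.55·9.15·0.35·4.05) ≈ √175.745 ≈ 13.2569
r ≈ 13.2569/13.55 ≈ 0.978368

r = 0.9784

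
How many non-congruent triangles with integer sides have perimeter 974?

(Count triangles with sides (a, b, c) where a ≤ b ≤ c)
Let a ≤ b ≤ c with a + b + c = 974. The only binding inequality is a + b > c, i.e. 974 − c > c, so c < 974/2; and c ≥ 974/3 since c is the largest side.
So 325 ≤ c ≤ 486. For each c, b runs from ⌈(974 − c)/2⌉ up to c (then a = 974 − b − c satisfies 1 ≤ a ≤ b automatically), giving c − ⌈(974 − c)/2⌉ + 1 choices.
Summing over c: 1 + 3 + 4 + 6 + … + 241 + 243  (162 terms, c = 325, …, 486) = 19764
Check (closed form: nearest integer to p²/48 for even p, (p+3)²/48 for odd p): 974²/48 = 948676/48 ≈ 19764.08 → 19764

19764 triangles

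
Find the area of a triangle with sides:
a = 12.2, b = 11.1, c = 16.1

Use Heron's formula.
s = (12.2 + 11.1 + 16.1)/2 = 39.4/2 = 19.7
s − a = 7.5, s − b = 8.6, s − c = 3.6
s(s−a)(s−b)(s−c) = 19.7·7.5·8.6·3.6 ≈ 4574.34
Area = √4574.34 ≈ 67.6339

Area = 67.63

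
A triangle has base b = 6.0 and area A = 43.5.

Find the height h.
A = ½·b·h  ⇒  h = 2A/b = 2·43.5/6.0 = 87/6.0 ≈ 14.5

h = 14.5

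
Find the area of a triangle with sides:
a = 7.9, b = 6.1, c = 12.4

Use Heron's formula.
s = (7.9 + 6.1 + 12.4)/2 = 26.4/2 = 13.2
s − a = 5.3, s − b = 7.1, s − c = 0.8
s(s−a)(s−b)(s−c) = 13.2·5.3·7.1·0.8 ≈ 397.373
Area = √397.373 ≈ 19.9342

Area = 19.93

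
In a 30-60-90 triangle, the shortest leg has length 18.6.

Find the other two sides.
In a 30-60-90 triangle the sides are in ratio 1 : √3 : 2 (short leg : long leg : hypotenuse).
Long leg = 18.6·√3 ≈ 18.6·1.73205 ≈ 32.2161
Hypotenuse = 2·18.6 = 37.2

Long leg = 18.6√3 = 32.22, Hypotenuse = 37.2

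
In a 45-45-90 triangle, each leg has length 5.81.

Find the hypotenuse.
In a 45-45-90 triangle the sides are in ratio 1 : 1 : √2, so hypotenuse = leg·√2.
Hypotenuse = 5.81·√2 ≈ 5.81·1.41421 ≈ 8.21658

Hypotenuse = 5.81√2 = 8.217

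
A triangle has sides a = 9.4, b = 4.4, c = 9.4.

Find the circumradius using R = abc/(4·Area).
First find the area with Heron's formula.
s = (9.4 + 4.4 + 9.4)/2 = 11.6
Area = √(s(s−a)(s−b)(s−c)) = √(11.6·2.2·7.2·2.2) ≈ √404.237 ≈ 20.1056
abc = 9.4·4.4·9.4 = 388.784
R = abc/(4·Area) ≈ 388.784/(4·20.1056) = 388.784/80.4226 ≈ 4.83427

R = 4.834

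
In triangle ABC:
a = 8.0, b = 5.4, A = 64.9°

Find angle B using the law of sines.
a/sin(A) = b/sin(B)  ⇒  sin(B) = b·sin(A)/a = 5.4·sin(64.9°)/8.0
sin(64.9°) ≈ 0.905569
sin(B) ≈ 5.4·0.905569/8.0 ≈ 4.89007/8.0 ≈ 0.611259
B = arcsin(0.611259) ≈ 37.6806°
(Since b ≤ a we need B ≤ A, so the obtuse alternative 180° − 37.6806° ≈ 142.319° is rejected.)

B = 37.68°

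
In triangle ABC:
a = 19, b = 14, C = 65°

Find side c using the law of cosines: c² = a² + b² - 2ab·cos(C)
c² = 19² + 14² − 2·19·14·cos(65°)
cos(65°) ≈ 0.422618
c² ≈ 361 + 196 − 532·(0.422618) ≈ 557 − 224.833 ≈ 332.167
c ≈ √332.167 ≈ 18.2255

c = 18.23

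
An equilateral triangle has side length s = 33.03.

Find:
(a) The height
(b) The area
(a) The height splits the triangle into two 30-60-90 halves: h = s·√3/2 = 33.03·1.73205/2 ≈ 57.2096/2 ≈ 28.6048
(b) Area = (√3/4)·s² = (√3/4)·33.03² = (√3/4)·1090.9809 ≈ 0.433013·1090.9809 ≈ 472.409

Height = 28.6, Area = 472.4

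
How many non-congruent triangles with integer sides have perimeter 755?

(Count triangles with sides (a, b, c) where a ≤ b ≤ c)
Let a ≤ b ≤ c with a + b + c = 755. The only binding inequality is a + b > c, i.e. 755 − c > c, so c < 755/2; and c ≥ 755/3 since c is the largest side.
So 252 ≤ c ≤ 377. For each c, b runs from ⌈(755 − c)/2⌉ up to c (then a = 755 − b − c satisfies 1 ≤ a ≤ b automatically), giving c − ⌈(755 − c)/2⌉ + 1 choices.
Summing over c: 1 + 3 + 4 + 6 + … + 187 + 189  (126 terms, c = 252, …, 377) = 11970
Check (closed form: nearest integer to p²/48 for even p, (p+3)²/48 for odd p): (755+3)²/48 = 758²/48 = 574564/48 ≈ 11970.08 → 11970

11970 triangles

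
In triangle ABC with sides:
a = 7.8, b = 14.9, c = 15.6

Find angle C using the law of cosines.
c² = a² + b² − 2ab·cos(C)  ⇒  cos(C) = (a² + b² − c²)/(2ab)
cos(C) = (7.8² + 14.9² − 15.6²)/(2·7.8·14.9) = (60.84 + 222.01 − 243.36)/232.44 = 39.49/232.44 ≈ 0.169893
C = arccos(0.169893) ≈ 80.2184°

C = 80.22°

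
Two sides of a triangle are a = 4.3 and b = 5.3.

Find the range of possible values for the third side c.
Triangle inequality: |a − b| < c < a + b
|a − b| = |4.3 − 5.3| = 1
a + b = 4.3 + 5.3 = 9.6

1 < c < 9.6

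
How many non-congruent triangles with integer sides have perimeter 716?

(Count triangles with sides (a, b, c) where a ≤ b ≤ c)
Let a ≤ b ≤ c with a + b + c = 716. The only binding inequality is a + b > c, i.e. 716 − c > c, so c < 716/2; and c ≥ 716/3 since c is the largest side.
So 239 ≤ c ≤ 357. For each c, b runs from ⌈(716 − c)/2⌉ up to c (then a = 716 − b − c satisfies 1 ≤ a ≤ b automatically), giving c − ⌈(716 − c)/2⌉ + 1 choices.
Summing over c: 1 + 3 + 4 + 6 + … + 177 + 178  (119 terms, c = 239, …, 357) = 10680
Check (closed form: nearest integer to p²/48 for even p, (p+3)²/48 for odd p): 716²/48 = 512656/48 ≈ 10680.33 → 10680

10680 triangles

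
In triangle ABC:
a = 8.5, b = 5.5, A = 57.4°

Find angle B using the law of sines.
a/sin(A) = b/sin(B)  ⇒  sin(B) = b·sin(A)/a = 5.5·sin(57.4°)/8.5
sin(57.4°) ≈ 0.842452
sin(B) ≈ 5.5·0.842452/8.5 ≈ 4.63349/8.5 ≈ 0.545116
B = arcsin(0.545116) ≈ 33.0326°
(Since b ≤ a we need B ≤ A, so the obtuse alternative 180° − 33.0326° ≈ 146.967° is rejected.)

B = 33.03°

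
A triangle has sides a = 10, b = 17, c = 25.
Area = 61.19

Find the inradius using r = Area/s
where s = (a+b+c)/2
s = (10 + 17 + 25)/2 = 52/2 = 26
r = Area/s = 61.19/26 ≈ 2.35346

r = 2.353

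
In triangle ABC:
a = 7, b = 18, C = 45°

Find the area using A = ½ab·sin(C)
A = ½·a·b·sin(C) = ½·7·18·sin(45°)
sin(45°) ≈ 0.707107
A ≈ ½·126·0.707107 = 63·0.707107 ≈ 44.5477

Area = 44.55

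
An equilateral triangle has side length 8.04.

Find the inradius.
r = Area/s with s the semi-perimeter.
Area = (√3/4)·8.04² = (√3/4)·64.6416 ≈ 0.433013·64.6416 ≈ 27.9906
s = 3·8.04/2 = 12.06
r ≈ 27.9906/12.06 ≈ 2.32095
(Equivalently r = side/(2√3) = 8.04/3.4641 ≈ 2.32095.)

r = 2.321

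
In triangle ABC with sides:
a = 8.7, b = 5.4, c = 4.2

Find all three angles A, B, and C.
Law of cosines for each angle (a² = 75.69, b² = 29.16, c² = 17.64):
cos(A) = (b² + c² − a²)/(2bc) = (29.16 + 17.64 − 75.69)/(2·5.4·4.2) = -28.89/45.36 ≈ -0.636905  ⇒  A ≈ 129.561°
cos(B) = (a² + c² − b²)/(2ac) = (75.69 + 17.64 − 29.16)/(2·8.7·4.2) = 64.17/73.08 ≈ 0.878079  ⇒  B ≈ 28.5885°
cos(C) = (a² + b² − c²)/(2ab) = (75.69 + 29.16 − 17.64)/(2·8.7·5.4) = 87.21/93.96 ≈ 0.928161  ⇒  C ≈ 21.8501°
Check: A + B + C ≈ 180°

A = 129.6°, B = 28.59°, C = 21.85°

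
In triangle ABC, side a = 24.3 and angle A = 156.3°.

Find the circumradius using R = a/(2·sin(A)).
R = a/(2·sin(A)) = 24.3/(2·sin(156.3°))
sin(156.3°) ≈ 0.401948
R ≈ 24.3/(2·0.401948) = 24.3/0.803896 ≈ 30.2278

R = 30.23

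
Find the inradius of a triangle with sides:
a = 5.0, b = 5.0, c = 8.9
r = Area/s where s is the semi-perimeter.
s = (5.0 + 5.0 + 8.9)/2 = 18.9/2 = 9.45
Area = √(s(s−a)(s−b)(s−c)) = √(9.45·4.45·4.45·0.55) ≈ √102.923 ≈ 10.1451
r ≈ 10.1451/9.45 ≈ 1.07356

r = 1.074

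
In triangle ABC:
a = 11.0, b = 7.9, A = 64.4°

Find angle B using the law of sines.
a/sin(A) = b/sin(B)  ⇒  sin(B) = b·sin(A)/a = 7.9·sin(64.4°)/11.0
sin(64.4°) ≈ 0.901833
sin(B) ≈ 7.9·0.901833/11.0 ≈ 7.12448/11.0 ≈ 0.64768
B = arcsin(0.64768) ≈ 40.3669°
(Since b ≤ a we need B ≤ A, so the obtuse alternative 180° − 40.3669° ≈ 139.633° is rejected.)

B = 40.37°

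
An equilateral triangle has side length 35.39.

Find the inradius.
r = Area/s with s the semi-perimeter.
Area = (√3/4)·35.39² = (√3/4)·1252.4521 ≈ 0.433013·1252.4521 ≈ 542.328
s = 3·35.39/2 = 53.085
r ≈ 542.328/53.085 ≈ 10.2162
(Equivalently r = side/(2√3) = 35.39/3.4641 ≈ 10.2162.)

r = 10.22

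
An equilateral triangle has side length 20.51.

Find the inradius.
r = Area/s with s the semi-perimeter.
Area = (√3/4)·20.51² = (√3/4)·420.6601 ≈ 0.433013·420.6601 ≈ 182.151
s = 3·20.51/2 = 30.765
r ≈ 182.151/30.765 ≈ 5.92073
(Equivalently r = side/(2√3) = 20.51/3.4641 ≈ 5.92073.)

r = 5.921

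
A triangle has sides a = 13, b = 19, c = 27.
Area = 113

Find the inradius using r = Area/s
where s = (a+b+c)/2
s = (13 + 19 + 27)/2 = 59/2 = 29.5
r = Area/s = 113/29.5 ≈ 3.83051

r = 3.831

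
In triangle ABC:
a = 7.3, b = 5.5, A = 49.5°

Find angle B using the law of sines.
a/sin(A) = b/sin(B)  ⇒  sin(B) = b·sin(A)/a = 5.5·sin(49.5°)/7.3
sin(49.5°) ≈ 0.760406
sin(B) ≈ 5.5·0.760406/7.3 ≈ 4.18223/7.3 ≈ 0.572909
B = arcsin(0.572909) ≈ 34.9533°
(Since b ≤ a we need B ≤ A, so the obtuse alternative 180° − 34.9533° ≈ 145.047° is rejected.)

B = 34.95°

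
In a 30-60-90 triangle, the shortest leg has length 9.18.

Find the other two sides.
In a 30-60-90 triangle the sides are in ratio 1 : √3 : 2 (short leg : long leg : hypotenuse).
Long leg = 9.18·√3 ≈ 9.18·1.73205 ≈ 15.9002
Hypotenuse = 2·9.18 = 18.36

Long leg = 9.18√3 = 15.9, Hypotenuse = 18.36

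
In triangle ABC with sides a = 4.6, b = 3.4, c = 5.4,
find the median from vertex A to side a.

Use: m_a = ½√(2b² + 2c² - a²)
m_a = ½√(2·3.4² + 2·5.4² − 4.6²) = ½√(2·11.56 + 2·29.16 − 21.16) = ½√(23.12 + 58.32 − 21.16) = ½√60.28
√60.28 ≈ 7.76402, so m_a ≈ 3.88201

m_a = 3.882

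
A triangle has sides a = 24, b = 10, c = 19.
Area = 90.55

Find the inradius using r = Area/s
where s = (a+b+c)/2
s = (24 + 10 + 19)/2 = 53/2 = 26.5
r = Area/s = 90.55/26.5 ≈ 3.41698

r = 3.417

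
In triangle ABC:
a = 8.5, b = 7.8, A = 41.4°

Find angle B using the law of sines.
a/sin(A) = b/sin(B)  ⇒  sin(B) = b·sin(A)/a = 7.8·sin(41.4°)/8.5
sin(41.4°) ≈ 0.661312
sin(B) ≈ 7.8·0.661312/8.5 ≈ 5.15823/8.5 ≈ 0.606851
B = arcsin(0.606851) ≈ 37.3621°
(Since b ≤ a we need B ≤ A, so the obtuse alternative 180° − 37.3621° ≈ 142.638° is rejected.)

B = 37.36°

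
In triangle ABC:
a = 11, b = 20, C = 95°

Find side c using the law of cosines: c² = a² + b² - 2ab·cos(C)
c² = 11² + 20² − 2·11·20·cos(95°)
cos(95°) ≈ -0.0871557
c² ≈ 121 + 400 − 440·(-0.0871557) ≈ 521 + 38.3485 ≈ 559.349
c ≈ √559.349 ≈ 23.6506

c = 23.65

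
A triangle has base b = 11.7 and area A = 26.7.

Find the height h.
A = ½·b·h  ⇒  h = 2A/b = 2·26.7/11.7 = 53.4/11.7 ≈ 4.5641

h = 4.564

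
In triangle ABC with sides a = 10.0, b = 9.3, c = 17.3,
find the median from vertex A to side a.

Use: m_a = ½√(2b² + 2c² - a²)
m_a = ½√(2·9.3² + 2·17.3² − 10.0²) = ½√(2·86.49 + 2·299.29 − 100) = ½√(172.98 + 598.58 − 100) = ½√671.56
√671.56 ≈ 25.9145, so m_a ≈ 12.9572

m_a = 12.96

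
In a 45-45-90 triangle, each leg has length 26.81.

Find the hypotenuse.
In a 45-45-90 triangle the sides are in ratio 1 : 1 : √2, so hypotenuse = leg·√2.
Hypotenuse = 26.81·√2 ≈ 26.81·1.41421 ≈ 37.9151

Hypotenuse = 26.81√2 = 37.92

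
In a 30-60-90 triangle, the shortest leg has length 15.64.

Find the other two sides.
In a 30-60-90 triangle the sides are in ratio 1 : √3 : 2 (short leg : long leg : hypotenuse).
Long leg = 15.64·√3 ≈ 15.64·1.73205 ≈ 27.0893
Hypotenuse = 2·15.64 = 31.28

Long leg = 15.64√3 = 27.09, Hypotenuse = 31.28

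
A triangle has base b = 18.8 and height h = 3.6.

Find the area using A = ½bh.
A = ½·b·h = ½·18.8·3.6 = ½·67.68 = 33.84

Area = 33.84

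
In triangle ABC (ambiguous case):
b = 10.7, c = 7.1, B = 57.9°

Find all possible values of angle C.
b/sin(B) = c/sin(C)  ⇒  sin(C) = c·sin(B)/b = 7.1·sin(57.9°)/10.7
sin(57.9°) ≈ 0.847122
sin(C) ≈ 7.1·0.847122/10.7 ≈ 6.01457/10.7 ≈ 0.562109
Candidate 1: C₁ = arcsin(0.562109) ≈ 34.2018°  →  A = 180° − 57.9° − 34.2018° ≈ 87.8982° > 0, valid
Candidate 2: C₂ = 180° − C₁ ≈ 145.798°  →  A = 180° − 57.9° − 145.798° ≈ -23.6982° ≤ 0, not a valid triangle

C = 34.2° (one solution)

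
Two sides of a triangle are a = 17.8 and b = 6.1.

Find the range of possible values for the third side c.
Triangle inequality: |a − b| < c < a + b
|a − b| = |17.8 − 6.1| = 11.7
a + b = 17.8 + 6.1 = 23.9

11.7 < c < 23.9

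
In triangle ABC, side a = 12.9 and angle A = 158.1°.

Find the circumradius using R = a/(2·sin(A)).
R = a/(2·sin(A)) = 12.9/(2·sin(158.1°))
sin(158.1°) ≈ 0.372988
R ≈ 12.9/(2·0.372988) = 12.9/0.745976 ≈ 17.2928

R = 17.29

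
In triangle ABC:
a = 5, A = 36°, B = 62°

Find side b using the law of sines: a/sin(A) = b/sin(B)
a/sin(A) = b/sin(B)  ⇒  b = a·sin(B)/sin(A) = 5·sin(62°)/sin(36°)
sin(62°) ≈ 0.882948, sin(36°) ≈ 0.587785
b ≈ 5·0.882948/0.587785 ≈ 4.41474/0.587785 ≈ 7.5108

b = 7.511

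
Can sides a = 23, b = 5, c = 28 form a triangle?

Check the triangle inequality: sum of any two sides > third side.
a + b vs c: 23 + 5 = 28 ≤ 28  ✗
a + c vs b: 23 + 28 = 51 > 5  ✓
b + c vs a: 5 + 28 = 33 > 23  ✓

No: 23 + 5 = 28 is not > 28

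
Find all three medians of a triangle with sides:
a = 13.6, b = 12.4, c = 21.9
Median formula: m_a = ½√(2b² + 2c² − a²) (and cyclically). a² = 184.96, b² = 153.76, c² = 479.61.
m_a = ½√(2·153.76 + 2·479.61 − 184.96) = ½√1081.78 ≈ ½·32.8904 ≈ 16.4452
m_b = ½√(2·184.96 + 2·479.61 − 153.76) = ½√1175.38 ≈ ½·34.2838 ≈ 17.1419
m_c = ½√(2·184.96 + 2·153.76 − 479.61) = ½√197.83 ≈ ½·14.0652 ≈ 7.0326

m_a = 16.45, m_b = 17.14, m_c = 7.033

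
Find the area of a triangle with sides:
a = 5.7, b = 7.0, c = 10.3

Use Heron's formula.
s = (5.7 + 7.0 + 10.3)/2 = 23/2 = 11.5
s − a = 5.8, s − b = 4.5, s − c = 1.2
s(s−a)(s−b)(s−c) = 11.5·5.8·4.5·1.2 ≈ 360.18
Area = √360.18 ≈ 18.9784

Area = 18.98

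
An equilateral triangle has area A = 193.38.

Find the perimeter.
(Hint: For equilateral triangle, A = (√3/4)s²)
A = (√3/4)s²  ⇒  s² = 4A/√3 = 4·193.38/√3 = 773.52/1.73205 ≈ 446.592
s ≈ √446.592 ≈ 21.1327
Perimeter = 3s ≈ 3·21.1327 ≈ 63.3982

Perimeter = 63.4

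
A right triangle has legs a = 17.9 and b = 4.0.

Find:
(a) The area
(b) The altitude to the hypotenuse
(a) The legs are perpendicular, so Area = ½·a·b = ½·17.9·4.0 = ½·71.6 = 35.8
(b) Hypotenuse c = √(a² + b²) = √(320.41 + 16) = √336.41 ≈ 18.3415
    Area = ½·c·h_c  ⇒  h_c = 2·Area/c = 71.6/18.3415 ≈ 3.90372

Area = 35.8, h_c = 3.904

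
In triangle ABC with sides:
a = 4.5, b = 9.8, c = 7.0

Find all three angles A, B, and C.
Law of cosines for each angle (a² = 20.25, b² = 96.04, c² = 49):
cos(A) = (b² + c² − a²)/(2bc) = (96.04 + 49 − 20.25)/(2·9.8·7.0) = 124.79/137.2 ≈ 0.909548  ⇒  A ≈ 24.557°
cos(B) = (a² + c² − b²)/(2ac) = (20.25 + 49 − 96.04)/(2·4.5·7.0) = -26.79/63 ≈ -0.425238  ⇒  B ≈ 115.166°
cos(C) = (a² + b² − c²)/(2ab) = (20.25 + 96.04 − 49)/(2·4.5·9.8) = 67.29/88.2 ≈ 0.762925  ⇒  C ≈ 40.2772°
Check: A + B + C ≈ 180°

A = 24.56°, B = 115.2°, C = 40.28°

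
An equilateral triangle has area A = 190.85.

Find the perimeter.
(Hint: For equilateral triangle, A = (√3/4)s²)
A = (√3/4)s²  ⇒  s² = 4A/√3 = 4·190.85/√3 = 763.4/1.73205 ≈ 440.749
s ≈ √440.749 ≈ 20.994
Perimeter = 3s ≈ 3·20.994 ≈ 62.9821

Perimeter = 62.98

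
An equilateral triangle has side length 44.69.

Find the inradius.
r = Area/s with s the semi-perimeter.
Area = (√3/4)·44.69² = (√3/4)·1997.1961 ≈ 0.433013·1997.1961 ≈ 864.811
s = 3·44.69/2 = 67.035
r ≈ 864.811/67.035 ≈ 12.9009
(Equivalently r = side/(2√3) = 44.69/3.4641 ≈ 12.9009.)

r = 12.9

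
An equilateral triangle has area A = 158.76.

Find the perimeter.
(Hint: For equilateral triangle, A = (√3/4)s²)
A = (√3/4)s²  ⇒  s² = 4A/√3 = 4·158.76/√3 = 635.04/1.73205 ≈ 366.641
s ≈ √366.641 ≈ 19.1479
Perimeter = 3s ≈ 3·19.1479 ≈ 57.4436

Perimeter = 57.44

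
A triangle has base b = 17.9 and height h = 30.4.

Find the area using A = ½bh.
A = ½·b·h = ½·17.9·30.4 = ½·544.16 = 272.08

Area = 272.08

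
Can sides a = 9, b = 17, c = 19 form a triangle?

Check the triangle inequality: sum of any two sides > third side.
a + b vs c: 9 + 17 = 26 > 19  ✓
a + c vs b: 9 + 19 = 28 > 17  ✓
b + c vs a: 17 + 19 = 36 > 9  ✓

Yes, triangle inequality satisfied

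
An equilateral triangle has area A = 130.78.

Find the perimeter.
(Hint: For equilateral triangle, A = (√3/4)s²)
A = (√3/4)s²  ⇒  s² = 4A/√3 = 4·130.78/√3 = 523.12/1.73205 ≈ 302.023
s ≈ √302.023 ≈ 17.3788
Perimeter = 3s ≈ 3·17.3788 ≈ 52.1365

Perimeter = 52.14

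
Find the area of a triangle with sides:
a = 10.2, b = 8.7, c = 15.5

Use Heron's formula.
s = (10.2 + 8.7 + 15.5)/2 = 34.4/2 = 17.2
s − a = 7, s − b = 8.5, s − c = 1.7
s(s−a)(s−b)(s−c) = 17.2·7·8.5·1.7 ≈ 1739.78
Area = √1739.78 ≈ 41.7107

Area = 41.71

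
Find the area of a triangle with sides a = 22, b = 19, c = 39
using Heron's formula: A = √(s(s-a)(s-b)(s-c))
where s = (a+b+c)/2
s = (22 + 19 + 39)/2 = 80/2 = 40
s − a = 18, s − b = 21, s − c = 1
s(s−a)(s−b)(s−c) = 40·18·21·1 = 15120
Area = √15120 ≈ 122.963

s = 40.0, Area = 123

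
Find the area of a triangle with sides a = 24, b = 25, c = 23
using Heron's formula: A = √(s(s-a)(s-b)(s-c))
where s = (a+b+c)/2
s = (24 + 25 + 23)/2 = 72/2 = 36
s − a = 12, s − b = 11, s − c = 13
s(s−a)(s−b)(s−c) = 36·12·11·13 = 61776
Area = √61776 ≈ 248.548

s = 36.0, Area = 248.5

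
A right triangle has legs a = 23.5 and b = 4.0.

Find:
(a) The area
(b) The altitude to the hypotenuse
(a) The legs are perpendicular, so Area = ½·a·b = ½·23.5·4.0 = ½·94 = 47
(b) Hypotenuse c = √(a² + b²) = √(552.25 + 16) = √568.25 ≈ 23.838
    Area = ½·c·h_c  ⇒  h_c = 2·Area/c = 94/23.838 ≈ 3.94328

Area = 47, h_c = 3.943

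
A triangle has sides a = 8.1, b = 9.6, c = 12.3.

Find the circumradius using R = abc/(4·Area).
First find the area with Heron's formula.
s = (8.1 + 9.6 + 12.3)/2 = 15
Area = √(s(s−a)(s−b)(s−c)) = √(15·6.9·5.4·2.7) ≈ √1509.03 ≈ 38.8462
abc = 8.1·9.6·12.3 = 956.448
R = abc/(4·Area) ≈ 956.448/(4·38.8462) = 956.448/155.385 ≈ 6.15535

R = 6.155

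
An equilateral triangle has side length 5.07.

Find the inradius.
r = Area/s with s the semi-perimeter.
Area = (√3/4)·5.07² = (√3/4)·25.7049 ≈ 0.433013·25.7049 ≈ 11.1305
s = 3·5.07/2 = 7.605
r ≈ 11.1305/7.605 ≈ 1.46358
(Equivalently r = side/(2√3) = 5.07/3.4641 ≈ 1.46358.)

r = 1.464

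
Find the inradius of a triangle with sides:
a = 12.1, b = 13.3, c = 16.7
r = Area/s where s is the semi-perimeter.
s = (12.1 + 13.3 + 16.7)/2 = 42.1/2 = 21.05
Area = √(s(s−a)(s−b)(s−c)) = √(21.05·8.95·7.75·4.35) ≈ √6351.35 ≈ 79.6954
r ≈ 79.6954/21.05 ≈ 3.786

r = 3.786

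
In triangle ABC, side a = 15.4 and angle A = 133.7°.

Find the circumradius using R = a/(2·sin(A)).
R = a/(2·sin(A)) = 15.4/(2·sin(133.7°))
sin(133.7°) ≈ 0.722967
R ≈ 15.4/(2·0.722967) = 15.4/1.44593 ≈ 10.6506

R = 10.65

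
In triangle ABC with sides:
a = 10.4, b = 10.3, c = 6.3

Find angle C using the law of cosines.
c² = a² + b² − 2ab·cos(C)  ⇒  cos(C) = (a² + b² − c²)/(2ab)
cos(C) = (10.4² + 10.3² − 6.3²)/(2·10.4·10.3) = (108.16 + 106.09 − 39.69)/214.24 = 174.56/214.24 ≈ 0.814787
C = arccos(0.814787) ≈ 35.4337°

C = 35.43°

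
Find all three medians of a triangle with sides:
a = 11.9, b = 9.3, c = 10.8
Median formula: m_a = ½√(2b² + 2c² − a²) (and cyclically). a² = 141.61, b² = 86.49, c² = 116.64.
m_a = ½√(2·86.49 + 2·116.64 − 141.61) = ½√264.65 ≈ ½·16.2681 ≈ 8.13403
m_b = ½√(2·141.61 + 2·116.64 − 86.49) = ½√430.01 ≈ ½·20.7367 ≈ 10.3683
m_c = ½√(2·141.61 + 2·86.49 − 116.64) = ½√339.56 ≈ ½·18.4272 ≈ 9.21358

m_a = 8.134, m_b = 10.37, m_c = 9.214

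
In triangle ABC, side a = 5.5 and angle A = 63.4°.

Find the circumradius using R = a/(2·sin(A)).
R = a/(2·sin(A)) = 5.5/(2·sin(63.4°))
sin(63.4°) ≈ 0.894154
R ≈ 5.5/(2·0.894154) = 5.5/1.78831 ≈ 3.07553

R = 3.076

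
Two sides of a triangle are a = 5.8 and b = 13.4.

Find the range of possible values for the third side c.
Triangle inequality: |a − b| < c < a + b
|a − b| = |5.8 − 13.4| = 7.6
a + b = 5.8 + 13.4 = 19.2

7.6 < c < 19.2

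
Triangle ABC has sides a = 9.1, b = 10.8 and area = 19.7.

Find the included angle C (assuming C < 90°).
Area = ½·a·b·sin(C)  ⇒  sin(C) = 2·Area/(a·b) = 2·19.7/(9.1·10.8) = 39.4/98.28 ≈ 0.400895
C = arcsin(0.400895) ≈ 23.6342° (taking the acute solution since C < 90°)

C = 23.63°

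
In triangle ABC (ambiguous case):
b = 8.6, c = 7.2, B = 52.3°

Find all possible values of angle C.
b/sin(B) = c/sin(C)  ⇒  sin(C) = c·sin(B)/b = 7.2·sin(52.3°)/8.6
sin(52.3°) ≈ 0.791224
sin(C) ≈ 7.2·0.791224/8.6 ≈ 5.69681/8.6 ≈ 0.66242
Candidate 1: C₁ = arcsin(0.66242) ≈ 41.4847°  →  A = 180° − 52.3° − 41.4847° ≈ 86.2153° > 0, valid
Candidate 2: C₂ = 180° − C₁ ≈ 138.515°  →  A = 180° − 52.3° − 138.515° ≈ -10.8153° ≤ 0, not a valid triangle

C = 41.48° (one solution)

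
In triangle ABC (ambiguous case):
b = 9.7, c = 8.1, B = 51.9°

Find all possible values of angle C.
b/sin(B) = c/sin(C)  ⇒  sin(C) = c·sin(B)/b = 8.1·sin(51.9°)/9.7
sin(51.9°) ≈ 0.786935
sin(C) ≈ 8.1·0.786935/9.7 ≈ 6.37417/9.7 ≈ 0.657131
Candidate 1: C₁ = arcsin(0.657131) ≈ 41.0815°  →  A = 180° − 51.9° − 41.0815° ≈ 87.0185° > 0, valid
Candidate 2: C₂ = 180° − C₁ ≈ 138.919°  →  A = 180° − 51.9° − 138.919° ≈ -10.8185° ≤ 0, not a valid triangle

C = 41.08° (one solution)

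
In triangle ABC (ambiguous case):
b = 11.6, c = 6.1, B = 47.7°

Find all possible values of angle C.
b/sin(B) = c/sin(C)  ⇒  sin(C) = c·sin(B)/b = 6.1·sin(47.7°)/11.6
sin(47.7°) ≈ 0.739631
sin(C) ≈ 6.1·0.739631/11.6 ≈ 4.51175/11.6 ≈ 0.388944
Candidate 1: C₁ = arcsin(0.388944) ≈ 22.8888°  →  A = 180° − 47.7° − 22.8888° ≈ 109.411° > 0, valid
Candidate 2: C₂ = 180° − C₁ ≈ 157.111°  →  A = 180° − 47.7° − 157.111° ≈ -24.8112° ≤ 0, not a valid triangle

C = 22.89° (one solution)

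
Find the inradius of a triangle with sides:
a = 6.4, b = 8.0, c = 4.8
r = Area/s where s is the semi-perimeter.
s = (6.4 + 8.0 + 4.8)/2 = 19.2/2 = 9.6
Area = √(s(s−a)(s−b)(s−c)) = √(9.6·3.2·1.6·4.8) ≈ √235.93 ≈ 15.36
r ≈ 15.36/9.6 ≈ 1.6

r = 1.6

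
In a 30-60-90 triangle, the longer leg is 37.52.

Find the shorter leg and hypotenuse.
In a 30-60-90 triangle the sides are in ratio 1 : √3 : 2, so short leg = long leg/√3 and hypotenuse = 2·(short leg).
Short leg = 37.52/√3 ≈ 37.52/1.73205 ≈ 21.6622
Hypotenuse = 2·21.6622 ≈ 43.3244

Short leg = 21.66, Hypotenuse = 43.32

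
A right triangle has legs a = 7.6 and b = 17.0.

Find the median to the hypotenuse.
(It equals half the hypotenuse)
Hypotenuse c = √(a² + b²) = √(57.76 + 289) = √346.76 ≈ 18.6215
Median to hypotenuse = c/2 ≈ 18.6215/2 ≈ 9.31075

Median = 9.311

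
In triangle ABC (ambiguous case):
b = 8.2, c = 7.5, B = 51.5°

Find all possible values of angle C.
b/sin(B) = c/sin(C)  ⇒  sin(C) = c·sin(B)/b = 7.5·sin(51.5°)/8.2
sin(51.5°) ≈ 0.782608
sin(C) ≈ 7.5·0.782608/8.2 ≈ 5.86956/8.2 ≈ 0.7158
Candidate 1: C₁ = arcsin(0.7158) ≈ 45.7088°  →  A = 180° − 51.5° − 45.7088° ≈ 82.7912° > 0, valid
Candidate 2: C₂ = 180° − C₁ ≈ 134.291°  →  A = 180° − 51.5° − 134.291° ≈ -5.7912° ≤ 0, not a valid triangle

C = 45.71° (one solution)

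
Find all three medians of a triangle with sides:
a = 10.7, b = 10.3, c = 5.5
Median formula: m_a = ½√(2b² + 2c² − a²) (and cyclically). a² = 114.49, b² = 106.09, c² = 30.25.
m_a = ½√(2·106.09 + 2·30.25 − 114.49) = ½√158.19 ≈ ½·12.5774 ≈ 6.28868
m_b = ½√(2·114.49 + 2·30.25 − 106.09) = ½√183.39 ≈ ½·13.5422 ≈ 6.77108
m_c = ½√(2·114.49 + 2·106.09 − 30.25) = ½√410.91 ≈ ½·20.2709 ≈ 10.1355

m_a = 6.289, m_b = 6.771, m_c = 10.14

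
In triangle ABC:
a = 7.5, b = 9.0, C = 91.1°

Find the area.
Two sides and the included angle (SAS): A = ½·a·b·sin(C) = ½·7.5·9.0·sin(91.1°)
sin(91.1°) ≈ 0.999816
A ≈ ½·67.5·0.999816 = 33.75·0.999816 ≈ 33.7438

Area = 33.74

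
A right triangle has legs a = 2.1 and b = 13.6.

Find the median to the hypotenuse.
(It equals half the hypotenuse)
Hypotenuse c = √(a² + b²) = √(4.41 + 184.96) = √189.37 ≈ 13.7612
Median to hypotenuse = c/2 ≈ 13.7612/2 ≈ 6.88059

Median = 6.881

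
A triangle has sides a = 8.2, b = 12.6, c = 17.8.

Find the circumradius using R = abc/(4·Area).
First find the area with Heron's formula.
s = (8.2 + 12.6 + 17.8)/2 = 19.3
Area = √(s(s−a)(s−b)(s−c)) = √(19.3·11.1·6.7·1.5) ≈ √2153.01 ≈ 46.4006
abc = 8.2·12.6·17.8 = 1839.096
R = abc/(4·Area) ≈ 1839.096/(4·46.4006) = 1839.096/185.602 ≈ 9.9088

R = 9.909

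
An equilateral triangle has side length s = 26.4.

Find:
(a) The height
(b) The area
(a) The height splits the triangle into two 30-60-90 halves: h = s·√3/2 = 26.4·1.73205/2 ≈ 45.7261/2 ≈ 22.8631
(b) Area = (√3/4)·s² = (√3/4)·26.4² = (√3/4)·696.96 ≈ 0.433013·696.96 ≈ 301.793

Height = 22.86, Area = 301.8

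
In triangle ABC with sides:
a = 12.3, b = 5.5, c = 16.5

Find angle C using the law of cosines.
c² = a² + b² − 2ab·cos(C)  ⇒  cos(C) = (a² + b² − c²)/(2ab)
cos(C) = (12.3² + 5.5² − 16.5²)/(2·12.3·5.5) = (151.29 + 30.25 − 272.25)/135.3 = -90.71/135.3 ≈ -0.670436
C = arccos(-0.670436) ≈ 132.101°

C = 132.1°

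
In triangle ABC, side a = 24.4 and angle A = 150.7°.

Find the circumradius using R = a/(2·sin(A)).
R = a/(2·sin(A)) = 24.4/(2·sin(150.7°))
sin(150.7°) ≈ 0.489382
R ≈ 24.4/(2·0.489382) = 24.4/0.978765 ≈ 24.9294

R = 24.93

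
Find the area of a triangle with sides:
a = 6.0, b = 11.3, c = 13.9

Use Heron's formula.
s = (6.0 + 11.3 + 13.9)/2 = 31.2/2 = 15.6
s − a = 9.6, s − b = 4.3, s − c = 1.7
s(s−a)(s−b)(s−c) = 15.6·9.6·4.3·1.7 ≈ 1094.75
Area = √1094.75 ≈ 33.0869

Area = 33.09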